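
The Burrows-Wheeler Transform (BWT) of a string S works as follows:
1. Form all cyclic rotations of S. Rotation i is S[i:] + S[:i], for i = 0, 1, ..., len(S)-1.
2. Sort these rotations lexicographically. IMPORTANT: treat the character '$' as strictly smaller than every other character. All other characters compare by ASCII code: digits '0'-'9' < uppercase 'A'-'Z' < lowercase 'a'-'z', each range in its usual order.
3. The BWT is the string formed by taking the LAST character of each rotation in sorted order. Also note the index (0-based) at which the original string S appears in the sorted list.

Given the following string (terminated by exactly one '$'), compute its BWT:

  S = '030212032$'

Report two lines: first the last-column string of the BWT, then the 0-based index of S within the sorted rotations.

All 10 rotations (rotation i = S[i:]+S[:i]):
  rot[0] = 030212032$
  rot[1] = 30212032$0
  rot[2] = 0212032$03
  rot[3] = 212032$030
  rot[4] = 12032$0302
  rot[5] = 2032$03021
  rot[6] = 032$030212
  rot[7] = 32$0302120
  rot[8] = 2$03021203
  rot[9] = $030212032
Sorted (with $ < everything):
  sorted[0] = $030212032  (last char: '2')
  sorted[1] = 0212032$03  (last char: '3')
  sorted[2] = 030212032$  (last char: '$')
  sorted[3] = 032$030212  (last char: '2')
  sorted[4] = 12032$0302  (last char: '2')
  sorted[5] = 2$03021203  (last char: '3')
  sorted[6] = 2032$03021  (last char: '1')
  sorted[7] = 212032$030  (last char: '0')
  sorted[8] = 30212032$0  (last char: '0')
  sorted[9] = 32$0302120  (last char: '0')
Last column: 23$2231000
Original string S is at sorted index 2

Answer: 23$2231000
2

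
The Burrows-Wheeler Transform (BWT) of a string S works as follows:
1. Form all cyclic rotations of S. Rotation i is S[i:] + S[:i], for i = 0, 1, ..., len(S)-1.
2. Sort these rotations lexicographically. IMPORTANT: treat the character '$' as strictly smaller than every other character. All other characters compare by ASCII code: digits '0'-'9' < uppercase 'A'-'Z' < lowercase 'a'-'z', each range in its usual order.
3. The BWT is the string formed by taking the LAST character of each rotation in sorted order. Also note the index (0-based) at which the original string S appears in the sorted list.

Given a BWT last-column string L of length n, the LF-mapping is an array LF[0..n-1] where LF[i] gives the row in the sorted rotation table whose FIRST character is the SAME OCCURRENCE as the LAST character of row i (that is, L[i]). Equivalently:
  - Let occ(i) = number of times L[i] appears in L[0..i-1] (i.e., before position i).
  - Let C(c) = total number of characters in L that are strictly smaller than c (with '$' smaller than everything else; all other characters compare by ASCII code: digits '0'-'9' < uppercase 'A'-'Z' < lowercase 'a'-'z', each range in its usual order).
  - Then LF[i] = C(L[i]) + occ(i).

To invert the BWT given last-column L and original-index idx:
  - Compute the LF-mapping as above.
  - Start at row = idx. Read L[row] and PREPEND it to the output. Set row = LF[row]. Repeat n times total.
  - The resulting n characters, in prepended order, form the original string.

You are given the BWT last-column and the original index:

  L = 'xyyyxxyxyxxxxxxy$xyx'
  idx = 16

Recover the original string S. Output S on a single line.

LF mapping: 1 13 14 15 2 3 16 4 17 5 6 7 8 9 10 18 0 11 19 12
Walk LF starting at row 16, prepending L[row]:
  step 1: row=16, L[16]='$', prepend. Next row=LF[16]=0
  step 2: row=0, L[0]='x', prepend. Next row=LF[0]=1
  step 3: row=1, L[1]='y', prepend. Next row=LF[1]=13
  step 4: row=13, L[13]='x', prepend. Next row=LF[13]=9
  step 5: row=9, L[9]='x', prepend. Next row=LF[9]=5
  step 6: row=5, L[5]='x', prepend. Next row=LF[5]=3
  step 7: row=3, L[3]='y', prepend. Next row=LF[3]=15
  step 8: row=15, L[15]='y', prepend. Next row=LF[15]=18
  step 9: row=18, L[18]='y', prepend. Next row=LF[18]=19
  step 10: row=19, L[19]='x', prepend. Next row=LF[19]=12
  step 11: row=12, L[12]='x', prepend. Next row=LF[12]=8
  step 12: row=8, L[8]='y', prepend. Next row=LF[8]=17
  step 13: row=17, L[17]='x', prepend. Next row=LF[17]=11
  step 14: row=11, L[11]='x', prepend. Next row=LF[11]=7
  step 15: row=7, L[7]='x', prepend. Next row=LF[7]=4
  step 16: row=4, L[4]='x', prepend. Next row=LF[4]=2
  step 17: row=2, L[2]='y', prepend. Next row=LF[2]=14
  step 18: row=14, L[14]='x', prepend. Next row=LF[14]=10
  step 19: row=10, L[10]='x', prepend. Next row=LF[10]=6
  step 20: row=6, L[6]='y', prepend. Next row=LF[6]=16
Reversed output: yxxyxxxxyxxyyyxxxyx$

Answer: yxxyxxxxyxxyyyxxxyx$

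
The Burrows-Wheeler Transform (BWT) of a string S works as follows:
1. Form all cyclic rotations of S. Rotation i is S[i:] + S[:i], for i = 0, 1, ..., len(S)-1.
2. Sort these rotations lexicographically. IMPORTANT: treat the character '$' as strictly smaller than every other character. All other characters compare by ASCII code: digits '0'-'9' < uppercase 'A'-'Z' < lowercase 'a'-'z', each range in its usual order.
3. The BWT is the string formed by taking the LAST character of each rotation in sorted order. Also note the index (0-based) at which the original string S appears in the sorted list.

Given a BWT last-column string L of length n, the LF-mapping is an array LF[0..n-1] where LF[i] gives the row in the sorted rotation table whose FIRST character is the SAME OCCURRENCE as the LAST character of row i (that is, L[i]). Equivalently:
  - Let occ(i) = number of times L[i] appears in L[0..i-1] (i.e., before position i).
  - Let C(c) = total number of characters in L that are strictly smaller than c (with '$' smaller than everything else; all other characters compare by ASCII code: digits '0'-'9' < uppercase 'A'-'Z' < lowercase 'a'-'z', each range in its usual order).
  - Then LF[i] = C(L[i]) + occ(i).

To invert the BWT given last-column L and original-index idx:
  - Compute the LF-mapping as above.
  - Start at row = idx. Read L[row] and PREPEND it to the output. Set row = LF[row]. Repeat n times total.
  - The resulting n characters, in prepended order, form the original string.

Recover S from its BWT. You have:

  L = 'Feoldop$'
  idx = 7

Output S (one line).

LF mapping: 1 3 5 4 2 6 7 0
Walk LF starting at row 7, prepending L[row]:
  step 1: row=7, L[7]='$', prepend. Next row=LF[7]=0
  step 2: row=0, L[0]='F', prepend. Next row=LF[0]=1
  step 3: row=1, L[1]='e', prepend. Next row=LF[1]=3
  step 4: row=3, L[3]='l', prepend. Next row=LF[3]=4
  step 5: row=4, L[4]='d', prepend. Next row=LF[4]=2
  step 6: row=2, L[2]='o', prepend. Next row=LF[2]=5
  step 7: row=5, L[5]='o', prepend. Next row=LF[5]=6
  step 8: row=6, L[6]='p', prepend. Next row=LF[6]=7
Reversed output: poodleF$

Answer: poodleF$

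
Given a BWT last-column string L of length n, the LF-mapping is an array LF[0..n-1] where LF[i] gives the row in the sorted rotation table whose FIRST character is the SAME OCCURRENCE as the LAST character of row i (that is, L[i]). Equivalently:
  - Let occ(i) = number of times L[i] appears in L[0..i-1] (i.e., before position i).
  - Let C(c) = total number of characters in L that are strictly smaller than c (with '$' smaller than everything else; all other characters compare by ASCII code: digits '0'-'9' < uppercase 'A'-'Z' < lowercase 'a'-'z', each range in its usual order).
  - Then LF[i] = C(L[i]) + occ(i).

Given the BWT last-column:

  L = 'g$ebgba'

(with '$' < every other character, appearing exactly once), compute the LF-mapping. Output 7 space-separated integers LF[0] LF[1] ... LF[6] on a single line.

Char counts: '$':1, 'a':1, 'b':2, 'e':1, 'g':2
C (first-col start): C('$')=0, C('a')=1, C('b')=2, C('e')=4, C('g')=5
L[0]='g': occ=0, LF[0]=C('g')+0=5+0=5
L[1]='$': occ=0, LF[1]=C('$')+0=0+0=0
L[2]='e': occ=0, LF[2]=C('e')+0=4+0=4
L[3]='b': occ=0, LF[3]=C('b')+0=2+0=2
L[4]='g': occ=1, LF[4]=C('g')+1=5+1=6
L[5]='b': occ=1, LF[5]=C('b')+1=2+1=3
L[6]='a': occ=0, LF[6]=C('a')+0=1+0=1

Answer: 5 0 4 2 6 3 1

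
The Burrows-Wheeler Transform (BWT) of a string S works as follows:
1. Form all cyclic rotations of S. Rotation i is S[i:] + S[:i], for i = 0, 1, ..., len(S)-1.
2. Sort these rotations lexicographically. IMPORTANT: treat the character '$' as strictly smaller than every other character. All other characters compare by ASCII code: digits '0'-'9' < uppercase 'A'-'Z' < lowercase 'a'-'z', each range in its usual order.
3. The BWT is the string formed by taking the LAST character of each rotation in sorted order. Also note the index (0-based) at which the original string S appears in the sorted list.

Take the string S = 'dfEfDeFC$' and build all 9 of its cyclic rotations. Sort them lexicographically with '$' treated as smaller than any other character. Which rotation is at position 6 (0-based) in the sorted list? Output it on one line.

All 9 rotations (rotation i = S[i:]+S[:i]):
  rot[0] = dfEfDeFC$
  rot[1] = fEfDeFC$d
  rot[2] = EfDeFC$df
  rot[3] = fDeFC$dfE
  rot[4] = DeFC$dfEf
  rot[5] = eFC$dfEfD
  rot[6] = FC$dfEfDe
  rot[7] = C$dfEfDeF
  rot[8] = $dfEfDeFC
Sorted (with $ < everything):
  sorted[0] = $dfEfDeFC
  sorted[1] = C$dfEfDeF
  sorted[2] = DeFC$dfEf
  sorted[3] = EfDeFC$df
  sorted[4] = FC$dfEfDe
  sorted[5] = dfEfDeFC$
  sorted[6] = eFC$dfEfD
  sorted[7] = fDeFC$dfE
  sorted[8] = fEfDeFC$d
sorted[6] = eFC$dfEfD

Answer: eFC$dfEfD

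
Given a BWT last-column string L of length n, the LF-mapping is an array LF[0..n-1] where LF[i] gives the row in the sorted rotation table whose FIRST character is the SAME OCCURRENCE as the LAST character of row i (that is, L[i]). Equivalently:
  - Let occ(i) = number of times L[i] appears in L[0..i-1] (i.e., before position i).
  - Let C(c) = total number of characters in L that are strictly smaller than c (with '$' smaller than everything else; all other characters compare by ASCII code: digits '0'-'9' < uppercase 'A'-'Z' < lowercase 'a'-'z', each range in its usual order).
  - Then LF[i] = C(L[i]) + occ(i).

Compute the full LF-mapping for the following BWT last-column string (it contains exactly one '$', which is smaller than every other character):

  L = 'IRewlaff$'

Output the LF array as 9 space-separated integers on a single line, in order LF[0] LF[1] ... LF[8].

Answer: 1 2 4 8 7 3 5 6 0

Derivation:
Char counts: '$':1, 'I':1, 'R':1, 'a':1, 'e':1, 'f':2, 'l':1, 'w':1
C (first-col start): C('$')=0, C('I')=1, C('R')=2, C('a')=3, C('e')=4, C('f')=5, C('l')=7, C('w')=8
L[0]='I': occ=0, LF[0]=C('I')+0=1+0=1
L[1]='R': occ=0, LF[1]=C('R')+0=2+0=2
L[2]='e': occ=0, LF[2]=C('e')+0=4+0=4
L[3]='w': occ=0, LF[3]=C('w')+0=8+0=8
L[4]='l': occ=0, LF[4]=C('l')+0=7+0=7
L[5]='a': occ=0, LF[5]=C('a')+0=3+0=3
L[6]='f': occ=0, LF[6]=C('f')+0=5+0=5
L[7]='f': occ=1, LF[7]=C('f')+1=5+1=6
L[8]='$': occ=0, LF[8]=C('$')+0=0+0=0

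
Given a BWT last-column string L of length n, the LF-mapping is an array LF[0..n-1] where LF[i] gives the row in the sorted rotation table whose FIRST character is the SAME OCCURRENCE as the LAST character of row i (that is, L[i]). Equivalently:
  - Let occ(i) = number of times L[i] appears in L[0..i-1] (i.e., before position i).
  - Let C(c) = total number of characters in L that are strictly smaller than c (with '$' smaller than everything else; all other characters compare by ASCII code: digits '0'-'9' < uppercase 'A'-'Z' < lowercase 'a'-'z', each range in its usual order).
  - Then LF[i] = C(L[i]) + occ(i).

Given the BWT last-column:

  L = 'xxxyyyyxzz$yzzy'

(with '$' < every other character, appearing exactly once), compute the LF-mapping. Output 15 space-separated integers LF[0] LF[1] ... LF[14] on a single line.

Char counts: '$':1, 'x':4, 'y':6, 'z':4
C (first-col start): C('$')=0, C('x')=1, C('y')=5, C('z')=11
L[0]='x': occ=0, LF[0]=C('x')+0=1+0=1
L[1]='x': occ=1, LF[1]=C('x')+1=1+1=2
L[2]='x': occ=2, LF[2]=C('x')+2=1+2=3
L[3]='y': occ=0, LF[3]=C('y')+0=5+0=5
L[4]='y': occ=1, LF[4]=C('y')+1=5+1=6
L[5]='y': occ=2, LF[5]=C('y')+2=5+2=7
L[6]='y': occ=3, LF[6]=C('y')+3=5+3=8
L[7]='x': occ=3, LF[7]=C('x')+3=1+3=4
L[8]='z': occ=0, LF[8]=C('z')+0=11+0=11
L[9]='z': occ=1, LF[9]=C('z')+1=11+1=12
L[10]='$': occ=0, LF[10]=C('$')+0=0+0=0
L[11]='y': occ=4, LF[11]=C('y')+4=5+4=9
L[12]='z': occ=2, LF[12]=C('z')+2=11+2=13
L[13]='z': occ=3, LF[13]=C('z')+3=11+3=14
L[14]='y': occ=5, LF[14]=C('y')+5=5+5=10

Answer: 1 2 3 5 6 7 8 4 11 12 0 9 13 14 10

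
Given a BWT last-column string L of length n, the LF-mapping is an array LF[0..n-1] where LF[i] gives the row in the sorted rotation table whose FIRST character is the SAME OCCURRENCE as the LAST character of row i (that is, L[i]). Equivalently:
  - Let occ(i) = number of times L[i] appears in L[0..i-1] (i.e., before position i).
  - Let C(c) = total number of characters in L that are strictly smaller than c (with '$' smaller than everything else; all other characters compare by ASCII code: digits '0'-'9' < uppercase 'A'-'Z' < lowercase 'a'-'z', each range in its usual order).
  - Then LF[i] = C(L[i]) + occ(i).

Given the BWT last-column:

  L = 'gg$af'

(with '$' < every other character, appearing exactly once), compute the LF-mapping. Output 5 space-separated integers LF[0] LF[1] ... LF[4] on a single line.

Char counts: '$':1, 'a':1, 'f':1, 'g':2
C (first-col start): C('$')=0, C('a')=1, C('f')=2, C('g')=3
L[0]='g': occ=0, LF[0]=C('g')+0=3+0=3
L[1]='g': occ=1, LF[1]=C('g')+1=3+1=4
L[2]='$': occ=0, LF[2]=C('$')+0=0+0=0
L[3]='a': occ=0, LF[3]=C('a')+0=1+0=1
L[4]='f': occ=0, LF[4]=C('f')+0=2+0=2

Answer: 3 4 0 1 2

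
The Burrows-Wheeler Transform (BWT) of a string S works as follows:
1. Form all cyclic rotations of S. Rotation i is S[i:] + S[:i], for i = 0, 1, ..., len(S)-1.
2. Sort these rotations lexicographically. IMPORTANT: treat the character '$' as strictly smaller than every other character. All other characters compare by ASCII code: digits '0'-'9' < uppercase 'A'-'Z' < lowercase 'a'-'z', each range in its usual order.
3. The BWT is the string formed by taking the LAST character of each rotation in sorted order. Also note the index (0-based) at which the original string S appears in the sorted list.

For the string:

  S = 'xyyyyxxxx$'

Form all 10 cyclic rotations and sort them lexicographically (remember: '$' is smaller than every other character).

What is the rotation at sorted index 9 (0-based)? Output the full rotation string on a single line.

Answer: yyyyxxxx$x

Derivation:
All 10 rotations (rotation i = S[i:]+S[:i]):
  rot[0] = xyyyyxxxx$
  rot[1] = yyyyxxxx$x
  rot[2] = yyyxxxx$xy
  rot[3] = yyxxxx$xyy
  rot[4] = yxxxx$xyyy
  rot[5] = xxxx$xyyyy
  rot[6] = xxx$xyyyyx
  rot[7] = xx$xyyyyxx
  rot[8] = x$xyyyyxxx
  rot[9] = $xyyyyxxxx
Sorted (with $ < everything):
  sorted[0] = $xyyyyxxxx
  sorted[1] = x$xyyyyxxx
  sorted[2] = xx$xyyyyxx
  sorted[3] = xxx$xyyyyx
  sorted[4] = xxxx$xyyyy
  sorted[5] = xyyyyxxxx$
  sorted[6] = yxxxx$xyyy
  sorted[7] = yyxxxx$xyy
  sorted[8] = yyyxxxx$xy
  sorted[9] = yyyyxxxx$x
sorted[9] = yyyyxxxx$x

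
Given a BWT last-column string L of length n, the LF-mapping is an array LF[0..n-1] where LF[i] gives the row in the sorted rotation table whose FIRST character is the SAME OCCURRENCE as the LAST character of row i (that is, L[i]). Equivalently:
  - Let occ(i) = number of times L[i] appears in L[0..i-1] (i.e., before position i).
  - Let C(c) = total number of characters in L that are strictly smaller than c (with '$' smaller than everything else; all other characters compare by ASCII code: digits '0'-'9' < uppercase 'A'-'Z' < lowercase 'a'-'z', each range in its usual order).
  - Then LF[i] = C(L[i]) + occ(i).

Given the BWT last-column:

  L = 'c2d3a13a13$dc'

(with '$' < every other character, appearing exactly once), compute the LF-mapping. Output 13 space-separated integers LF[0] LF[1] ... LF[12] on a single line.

Char counts: '$':1, '1':2, '2':1, '3':3, 'a':2, 'c':2, 'd':2
C (first-col start): C('$')=0, C('1')=1, C('2')=3, C('3')=4, C('a')=7, C('c')=9, C('d')=11
L[0]='c': occ=0, LF[0]=C('c')+0=9+0=9
L[1]='2': occ=0, LF[1]=C('2')+0=3+0=3
L[2]='d': occ=0, LF[2]=C('d')+0=11+0=11
L[3]='3': occ=0, LF[3]=C('3')+0=4+0=4
L[4]='a': occ=0, LF[4]=C('a')+0=7+0=7
L[5]='1': occ=0, LF[5]=C('1')+0=1+0=1
L[6]='3': occ=1, LF[6]=C('3')+1=4+1=5
L[7]='a': occ=1, LF[7]=C('a')+1=7+1=8
L[8]='1': occ=1, LF[8]=C('1')+1=1+1=2
L[9]='3': occ=2, LF[9]=C('3')+2=4+2=6
L[10]='$': occ=0, LF[10]=C('$')+0=0+0=0
L[11]='d': occ=1, LF[11]=C('d')+1=11+1=12
L[12]='c': occ=1, LF[12]=C('c')+1=9+1=10

Answer: 9 3 11 4 7 1 5 8 2 6 0 12 10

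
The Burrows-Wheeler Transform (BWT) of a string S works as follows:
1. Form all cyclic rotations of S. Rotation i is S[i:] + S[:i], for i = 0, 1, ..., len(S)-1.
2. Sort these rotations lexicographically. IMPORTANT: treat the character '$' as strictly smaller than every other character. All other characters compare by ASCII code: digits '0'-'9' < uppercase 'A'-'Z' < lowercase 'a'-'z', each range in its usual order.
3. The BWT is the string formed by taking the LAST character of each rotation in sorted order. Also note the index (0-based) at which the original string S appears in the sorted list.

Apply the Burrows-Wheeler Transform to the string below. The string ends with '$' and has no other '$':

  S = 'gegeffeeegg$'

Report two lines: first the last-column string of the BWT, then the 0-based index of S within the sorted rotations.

Answer: gfeggefege$e
10

Derivation:
All 12 rotations (rotation i = S[i:]+S[:i]):
  rot[0] = gegeffeeegg$
  rot[1] = egeffeeegg$g
  rot[2] = geffeeegg$ge
  rot[3] = effeeegg$geg
  rot[4] = ffeeegg$gege
  rot[5] = feeegg$gegef
  rot[6] = eeegg$gegeff
  rot[7] = eegg$gegeffe
  rot[8] = egg$gegeffee
  rot[9] = gg$gegeffeee
  rot[10] = g$gegeffeeeg
  rot[11] = $gegeffeeegg
Sorted (with $ < everything):
  sorted[0] = $gegeffeeegg  (last char: 'g')
  sorted[1] = eeegg$gegeff  (last char: 'f')
  sorted[2] = eegg$gegeffe  (last char: 'e')
  sorted[3] = effeeegg$geg  (last char: 'g')
  sorted[4] = egeffeeegg$g  (last char: 'g')
  sorted[5] = egg$gegeffee  (last char: 'e')
  sorted[6] = feeegg$gegef  (last char: 'f')
  sorted[7] = ffeeegg$gege  (last char: 'e')
  sorted[8] = g$gegeffeeeg  (last char: 'g')
  sorted[9] = geffeeegg$ge  (last char: 'e')
  sorted[10] = gegeffeeegg$  (last char: '$')
  sorted[11] = gg$gegeffeee  (last char: 'e')
Last column: gfeggefege$e
Original string S is at sorted index 10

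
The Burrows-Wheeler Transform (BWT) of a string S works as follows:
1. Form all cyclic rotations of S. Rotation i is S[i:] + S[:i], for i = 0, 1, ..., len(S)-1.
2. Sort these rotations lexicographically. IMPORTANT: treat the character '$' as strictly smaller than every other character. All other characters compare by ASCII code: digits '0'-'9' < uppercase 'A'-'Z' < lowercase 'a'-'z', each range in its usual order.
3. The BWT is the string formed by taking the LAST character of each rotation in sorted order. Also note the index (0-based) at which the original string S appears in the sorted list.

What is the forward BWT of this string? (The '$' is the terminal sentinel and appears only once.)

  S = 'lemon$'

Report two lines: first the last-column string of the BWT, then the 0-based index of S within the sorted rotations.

All 6 rotations (rotation i = S[i:]+S[:i]):
  rot[0] = lemon$
  rot[1] = emon$l
  rot[2] = mon$le
  rot[3] = on$lem
  rot[4] = n$lemo
  rot[5] = $lemon
Sorted (with $ < everything):
  sorted[0] = $lemon  (last char: 'n')
  sorted[1] = emon$l  (last char: 'l')
  sorted[2] = lemon$  (last char: '$')
  sorted[3] = mon$le  (last char: 'e')
  sorted[4] = n$lemo  (last char: 'o')
  sorted[5] = on$lem  (last char: 'm')
Last column: nl$eom
Original string S is at sorted index 2

Answer: nl$eom
2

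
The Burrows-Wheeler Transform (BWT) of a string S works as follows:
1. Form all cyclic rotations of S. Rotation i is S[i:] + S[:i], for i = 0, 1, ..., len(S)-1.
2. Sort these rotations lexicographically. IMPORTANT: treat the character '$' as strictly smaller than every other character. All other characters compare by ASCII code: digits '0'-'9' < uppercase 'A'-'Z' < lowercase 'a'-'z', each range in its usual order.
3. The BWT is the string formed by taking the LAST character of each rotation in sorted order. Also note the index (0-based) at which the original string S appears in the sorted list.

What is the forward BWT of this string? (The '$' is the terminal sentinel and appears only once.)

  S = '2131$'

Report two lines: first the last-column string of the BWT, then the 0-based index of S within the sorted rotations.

Answer: 132$1
3

Derivation:
All 5 rotations (rotation i = S[i:]+S[:i]):
  rot[0] = 2131$
  rot[1] = 131$2
  rot[2] = 31$21
  rot[3] = 1$213
  rot[4] = $2131
Sorted (with $ < everything):
  sorted[0] = $2131  (last char: '1')
  sorted[1] = 1$213  (last char: '3')
  sorted[2] = 131$2  (last char: '2')
  sorted[3] = 2131$  (last char: '$')
  sorted[4] = 31$21  (last char: '1')
Last column: 132$1
Original string S is at sorted index 3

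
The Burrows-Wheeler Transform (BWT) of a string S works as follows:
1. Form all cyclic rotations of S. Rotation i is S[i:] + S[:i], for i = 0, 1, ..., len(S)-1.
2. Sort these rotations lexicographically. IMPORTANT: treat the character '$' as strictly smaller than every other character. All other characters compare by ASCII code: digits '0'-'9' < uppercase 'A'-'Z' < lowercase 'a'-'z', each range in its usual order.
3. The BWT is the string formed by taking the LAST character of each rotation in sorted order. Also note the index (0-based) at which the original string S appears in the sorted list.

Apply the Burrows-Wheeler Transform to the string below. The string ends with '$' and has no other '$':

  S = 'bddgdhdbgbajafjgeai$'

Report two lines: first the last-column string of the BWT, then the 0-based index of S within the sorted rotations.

All 20 rotations (rotation i = S[i:]+S[:i]):
  rot[0] = bddgdhdbgbajafjgeai$
  rot[1] = ddgdhdbgbajafjgeai$b
  rot[2] = dgdhdbgbajafjgeai$bd
  rot[3] = gdhdbgbajafjgeai$bdd
  rot[4] = dhdbgbajafjgeai$bddg
  rot[5] = hdbgbajafjgeai$bddgd
  rot[6] = dbgbajafjgeai$bddgdh
  rot[7] = bgbajafjgeai$bddgdhd
  rot[8] = gbajafjgeai$bddgdhdb
  rot[9] = bajafjgeai$bddgdhdbg
  rot[10] = ajafjgeai$bddgdhdbgb
  rot[11] = jafjgeai$bddgdhdbgba
  rot[12] = afjgeai$bddgdhdbgbaj
  rot[13] = fjgeai$bddgdhdbgbaja
  rot[14] = jgeai$bddgdhdbgbajaf
  rot[15] = geai$bddgdhdbgbajafj
  rot[16] = eai$bddgdhdbgbajafjg
  rot[17] = ai$bddgdhdbgbajafjge
  rot[18] = i$bddgdhdbgbajafjgea
  rot[19] = $bddgdhdbgbajafjgeai
Sorted (with $ < everything):
  sorted[0] = $bddgdhdbgbajafjgeai  (last char: 'i')
  sorted[1] = afjgeai$bddgdhdbgbaj  (last char: 'j')
  sorted[2] = ai$bddgdhdbgbajafjge  (last char: 'e')
  sorted[3] = ajafjgeai$bddgdhdbgb  (last char: 'b')
  sorted[4] = bajafjgeai$bddgdhdbg  (last char: 'g')
  sorted[5] = bddgdhdbgbajafjgeai$  (last char: '$')
  sorted[6] = bgbajafjgeai$bddgdhd  (last char: 'd')
  sorted[7] = dbgbajafjgeai$bddgdh  (last char: 'h')
  sorted[8] = ddgdhdbgbajafjgeai$b  (last char: 'b')
  sorted[9] = dgdhdbgbajafjgeai$bd  (last char: 'd')
  sorted[10] = dhdbgbajafjgeai$bddg  (last char: 'g')
  sorted[11] = eai$bddgdhdbgbajafjg  (last char: 'g')
  sorted[12] = fjgeai$bddgdhdbgbaja  (last char: 'a')
  sorted[13] = gbajafjgeai$bddgdhdb  (last char: 'b')
  sorted[14] = gdhdbgbajafjgeai$bdd  (last char: 'd')
  sorted[15] = geai$bddgdhdbgbajafj  (last char: 'j')
  sorted[16] = hdbgbajafjgeai$bddgd  (last char: 'd')
  sorted[17] = i$bddgdhdbgbajafjgea  (last char: 'a')
  sorted[18] = jafjgeai$bddgdhdbgba  (last char: 'a')
  sorted[19] = jgeai$bddgdhdbgbajaf  (last char: 'f')
Last column: ijebg$dhbdggabdjdaaf
Original string S is at sorted index 5

Answer: ijebg$dhbdggabdjdaaf
5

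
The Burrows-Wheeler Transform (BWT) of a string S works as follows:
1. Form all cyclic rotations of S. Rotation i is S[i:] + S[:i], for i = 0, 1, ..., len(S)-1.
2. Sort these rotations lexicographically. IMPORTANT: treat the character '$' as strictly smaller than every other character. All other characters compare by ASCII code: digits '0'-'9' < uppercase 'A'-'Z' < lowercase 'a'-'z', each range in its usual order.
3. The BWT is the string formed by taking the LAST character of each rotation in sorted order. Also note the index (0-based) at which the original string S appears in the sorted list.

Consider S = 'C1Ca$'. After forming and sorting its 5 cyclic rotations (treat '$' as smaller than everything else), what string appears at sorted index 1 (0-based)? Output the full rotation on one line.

Answer: 1Ca$C

Derivation:
All 5 rotations (rotation i = S[i:]+S[:i]):
  rot[0] = C1Ca$
  rot[1] = 1Ca$C
  rot[2] = Ca$C1
  rot[3] = a$C1C
  rot[4] = $C1Ca
Sorted (with $ < everything):
  sorted[0] = $C1Ca
  sorted[1] = 1Ca$C
  sorted[2] = C1Ca$
  sorted[3] = Ca$C1
  sorted[4] = a$C1C
sorted[1] = 1Ca$C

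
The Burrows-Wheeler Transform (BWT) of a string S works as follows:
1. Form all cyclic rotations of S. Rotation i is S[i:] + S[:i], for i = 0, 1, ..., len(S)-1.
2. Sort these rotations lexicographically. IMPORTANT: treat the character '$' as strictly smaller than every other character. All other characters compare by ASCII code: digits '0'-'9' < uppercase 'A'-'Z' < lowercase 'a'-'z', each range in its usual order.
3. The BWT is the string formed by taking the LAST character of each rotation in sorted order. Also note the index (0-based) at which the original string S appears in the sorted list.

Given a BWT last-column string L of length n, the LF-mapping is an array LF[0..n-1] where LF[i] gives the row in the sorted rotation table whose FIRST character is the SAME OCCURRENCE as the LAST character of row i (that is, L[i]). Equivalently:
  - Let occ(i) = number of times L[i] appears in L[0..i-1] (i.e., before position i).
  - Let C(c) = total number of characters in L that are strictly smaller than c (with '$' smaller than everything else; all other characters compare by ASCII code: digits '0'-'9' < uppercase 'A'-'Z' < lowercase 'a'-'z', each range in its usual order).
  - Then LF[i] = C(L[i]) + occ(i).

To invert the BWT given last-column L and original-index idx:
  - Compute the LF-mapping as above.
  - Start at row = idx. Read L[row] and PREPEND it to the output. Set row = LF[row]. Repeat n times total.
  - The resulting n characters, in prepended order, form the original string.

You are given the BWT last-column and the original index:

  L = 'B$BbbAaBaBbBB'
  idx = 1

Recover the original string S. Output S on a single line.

LF mapping: 2 0 3 10 11 1 8 4 9 5 12 6 7
Walk LF starting at row 1, prepending L[row]:
  step 1: row=1, L[1]='$', prepend. Next row=LF[1]=0
  step 2: row=0, L[0]='B', prepend. Next row=LF[0]=2
  step 3: row=2, L[2]='B', prepend. Next row=LF[2]=3
  step 4: row=3, L[3]='b', prepend. Next row=LF[3]=10
  step 5: row=10, L[10]='b', prepend. Next row=LF[10]=12
  step 6: row=12, L[12]='B', prepend. Next row=LF[12]=7
  step 7: row=7, L[7]='B', prepend. Next row=LF[7]=4
  step 8: row=4, L[4]='b', prepend. Next row=LF[4]=11
  step 9: row=11, L[11]='B', prepend. Next row=LF[11]=6
  step 10: row=6, L[6]='a', prepend. Next row=LF[6]=8
  step 11: row=8, L[8]='a', prepend. Next row=LF[8]=9
  step 12: row=9, L[9]='B', prepend. Next row=LF[9]=5
  step 13: row=5, L[5]='A', prepend. Next row=LF[5]=1
Reversed output: ABaaBbBBbbBB$

Answer: ABaaBbBBbbBB$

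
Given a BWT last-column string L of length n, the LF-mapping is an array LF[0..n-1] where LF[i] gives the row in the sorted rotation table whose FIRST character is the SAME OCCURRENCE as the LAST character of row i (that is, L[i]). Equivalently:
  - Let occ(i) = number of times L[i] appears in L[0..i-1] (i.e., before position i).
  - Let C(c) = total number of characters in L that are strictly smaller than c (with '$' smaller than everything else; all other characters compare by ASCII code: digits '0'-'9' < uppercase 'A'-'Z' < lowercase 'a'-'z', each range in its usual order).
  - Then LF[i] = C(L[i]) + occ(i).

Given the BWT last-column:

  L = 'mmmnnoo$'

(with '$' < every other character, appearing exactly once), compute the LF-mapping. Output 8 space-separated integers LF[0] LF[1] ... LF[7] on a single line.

Answer: 1 2 3 4 5 6 7 0

Derivation:
Char counts: '$':1, 'm':3, 'n':2, 'o':2
C (first-col start): C('$')=0, C('m')=1, C('n')=4, C('o')=6
L[0]='m': occ=0, LF[0]=C('m')+0=1+0=1
L[1]='m': occ=1, LF[1]=C('m')+1=1+1=2
L[2]='m': occ=2, LF[2]=C('m')+2=1+2=3
L[3]='n': occ=0, LF[3]=C('n')+0=4+0=4
L[4]='n': occ=1, LF[4]=C('n')+1=4+1=5
L[5]='o': occ=0, LF[5]=C('o')+0=6+0=6
L[6]='o': occ=1, LF[6]=C('o')+1=6+1=7
L[7]='$': occ=0, LF[7]=C('$')+0=0+0=0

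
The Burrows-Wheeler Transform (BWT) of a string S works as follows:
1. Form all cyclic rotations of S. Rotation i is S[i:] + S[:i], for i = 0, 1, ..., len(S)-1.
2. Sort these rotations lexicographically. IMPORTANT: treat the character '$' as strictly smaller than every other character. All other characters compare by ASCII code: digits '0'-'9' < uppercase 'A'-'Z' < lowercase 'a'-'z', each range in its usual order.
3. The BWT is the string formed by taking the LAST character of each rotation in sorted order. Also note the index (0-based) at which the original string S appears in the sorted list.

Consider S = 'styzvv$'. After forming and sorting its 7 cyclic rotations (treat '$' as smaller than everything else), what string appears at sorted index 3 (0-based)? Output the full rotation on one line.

All 7 rotations (rotation i = S[i:]+S[:i]):
  rot[0] = styzvv$
  rot[1] = tyzvv$s
  rot[2] = yzvv$st
  rot[3] = zvv$sty
  rot[4] = vv$styz
  rot[5] = v$styzv
  rot[6] = $styzvv
Sorted (with $ < everything):
  sorted[0] = $styzvv
  sorted[1] = styzvv$
  sorted[2] = tyzvv$s
  sorted[3] = v$styzv
  sorted[4] = vv$styz
  sorted[5] = yzvv$st
  sorted[6] = zvv$sty
sorted[3] = v$styzv

Answer: v$styzv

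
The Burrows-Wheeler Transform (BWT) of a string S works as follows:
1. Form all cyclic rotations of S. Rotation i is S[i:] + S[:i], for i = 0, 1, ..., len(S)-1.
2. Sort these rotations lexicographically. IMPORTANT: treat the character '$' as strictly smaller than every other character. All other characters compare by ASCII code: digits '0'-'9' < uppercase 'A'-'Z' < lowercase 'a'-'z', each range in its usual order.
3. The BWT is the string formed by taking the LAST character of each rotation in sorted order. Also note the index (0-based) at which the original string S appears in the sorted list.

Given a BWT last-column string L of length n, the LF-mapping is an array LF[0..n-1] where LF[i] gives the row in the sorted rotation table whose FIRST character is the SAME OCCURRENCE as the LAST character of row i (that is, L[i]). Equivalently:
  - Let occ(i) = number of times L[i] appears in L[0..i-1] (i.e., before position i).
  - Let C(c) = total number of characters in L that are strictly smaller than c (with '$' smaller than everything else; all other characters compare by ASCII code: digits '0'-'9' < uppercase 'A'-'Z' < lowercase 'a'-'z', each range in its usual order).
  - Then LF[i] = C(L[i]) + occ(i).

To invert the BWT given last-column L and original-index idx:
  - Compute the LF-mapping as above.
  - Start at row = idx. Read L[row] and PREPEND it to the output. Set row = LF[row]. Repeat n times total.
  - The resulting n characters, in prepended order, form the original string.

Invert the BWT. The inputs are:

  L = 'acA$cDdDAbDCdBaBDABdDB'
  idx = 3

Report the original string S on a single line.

LF mapping: 14 17 1 0 18 9 19 10 2 16 11 8 20 4 15 5 12 3 6 21 13 7
Walk LF starting at row 3, prepending L[row]:
  step 1: row=3, L[3]='$', prepend. Next row=LF[3]=0
  step 2: row=0, L[0]='a', prepend. Next row=LF[0]=14
  step 3: row=14, L[14]='a', prepend. Next row=LF[14]=15
  step 4: row=15, L[15]='B', prepend. Next row=LF[15]=5
  step 5: row=5, L[5]='D', prepend. Next row=LF[5]=9
  step 6: row=9, L[9]='b', prepend. Next row=LF[9]=16
  step 7: row=16, L[16]='D', prepend. Next row=LF[16]=12
  step 8: row=12, L[12]='d', prepend. Next row=LF[12]=20
  step 9: row=20, L[20]='D', prepend. Next row=LF[20]=13
  step 10: row=13, L[13]='B', prepend. Next row=LF[13]=4
  step 11: row=4, L[4]='c', prepend. Next row=LF[4]=18
  step 12: row=18, L[18]='B', prepend. Next row=LF[18]=6
  step 13: row=6, L[6]='d', prepend. Next row=LF[6]=19
  step 14: row=19, L[19]='d', prepend. Next row=LF[19]=21
  step 15: row=21, L[21]='B', prepend. Next row=LF[21]=7
  step 16: row=7, L[7]='D', prepend. Next row=LF[7]=10
  step 17: row=10, L[10]='D', prepend. Next row=LF[10]=11
  step 18: row=11, L[11]='C', prepend. Next row=LF[11]=8
  step 19: row=8, L[8]='A', prepend. Next row=LF[8]=2
  step 20: row=2, L[2]='A', prepend. Next row=LF[2]=1
  step 21: row=1, L[1]='c', prepend. Next row=LF[1]=17
  step 22: row=17, L[17]='A', prepend. Next row=LF[17]=3
Reversed output: AcAACDDBddBcBDdDbDBaa$

Answer: AcAACDDBddBcBDdDbDBaa$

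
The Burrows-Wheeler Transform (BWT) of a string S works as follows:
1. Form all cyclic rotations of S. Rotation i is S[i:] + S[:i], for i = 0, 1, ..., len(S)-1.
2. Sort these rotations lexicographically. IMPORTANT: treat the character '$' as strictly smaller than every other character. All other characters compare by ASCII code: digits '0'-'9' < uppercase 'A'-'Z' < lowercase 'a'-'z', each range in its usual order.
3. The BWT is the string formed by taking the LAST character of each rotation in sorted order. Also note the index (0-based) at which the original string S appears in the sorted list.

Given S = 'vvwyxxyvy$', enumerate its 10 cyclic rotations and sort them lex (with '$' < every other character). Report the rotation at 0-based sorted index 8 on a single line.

All 10 rotations (rotation i = S[i:]+S[:i]):
  rot[0] = vvwyxxyvy$
  rot[1] = vwyxxyvy$v
  rot[2] = wyxxyvy$vv
  rot[3] = yxxyvy$vvw
  rot[4] = xxyvy$vvwy
  rot[5] = xyvy$vvwyx
  rot[6] = yvy$vvwyxx
  rot[7] = vy$vvwyxxy
  rot[8] = y$vvwyxxyv
  rot[9] = $vvwyxxyvy
Sorted (with $ < everything):
  sorted[0] = $vvwyxxyvy
  sorted[1] = vvwyxxyvy$
  sorted[2] = vwyxxyvy$v
  sorted[3] = vy$vvwyxxy
  sorted[4] = wyxxyvy$vv
  sorted[5] = xxyvy$vvwy
  sorted[6] = xyvy$vvwyx
  sorted[7] = y$vvwyxxyv
  sorted[8] = yvy$vvwyxx
  sorted[9] = yxxyvy$vvw
sorted[8] = yvy$vvwyxx

Answer: yvy$vvwyxx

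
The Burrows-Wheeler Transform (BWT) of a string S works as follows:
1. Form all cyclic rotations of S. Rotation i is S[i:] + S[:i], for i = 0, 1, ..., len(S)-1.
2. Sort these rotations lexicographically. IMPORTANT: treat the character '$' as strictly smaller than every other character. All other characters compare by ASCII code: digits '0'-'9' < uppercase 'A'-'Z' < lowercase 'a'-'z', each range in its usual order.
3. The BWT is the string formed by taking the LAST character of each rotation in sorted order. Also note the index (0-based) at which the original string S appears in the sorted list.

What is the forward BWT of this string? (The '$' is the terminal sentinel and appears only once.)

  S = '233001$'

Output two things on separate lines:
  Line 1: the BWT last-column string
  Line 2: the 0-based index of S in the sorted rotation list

Answer: 1300$32
4

Derivation:
All 7 rotations (rotation i = S[i:]+S[:i]):
  rot[0] = 233001$
  rot[1] = 33001$2
  rot[2] = 3001$23
  rot[3] = 001$233
  rot[4] = 01$2330
  rot[5] = 1$23300
  rot[6] = $233001
Sorted (with $ < everything):
  sorted[0] = $233001  (last char: '1')
  sorted[1] = 001$233  (last char: '3')
  sorted[2] = 01$2330  (last char: '0')
  sorted[3] = 1$23300  (last char: '0')
  sorted[4] = 233001$  (last char: '$')
  sorted[5] = 3001$23  (last char: '3')
  sorted[6] = 33001$2  (last char: '2')
Last column: 1300$32
Original string S is at sorted index 4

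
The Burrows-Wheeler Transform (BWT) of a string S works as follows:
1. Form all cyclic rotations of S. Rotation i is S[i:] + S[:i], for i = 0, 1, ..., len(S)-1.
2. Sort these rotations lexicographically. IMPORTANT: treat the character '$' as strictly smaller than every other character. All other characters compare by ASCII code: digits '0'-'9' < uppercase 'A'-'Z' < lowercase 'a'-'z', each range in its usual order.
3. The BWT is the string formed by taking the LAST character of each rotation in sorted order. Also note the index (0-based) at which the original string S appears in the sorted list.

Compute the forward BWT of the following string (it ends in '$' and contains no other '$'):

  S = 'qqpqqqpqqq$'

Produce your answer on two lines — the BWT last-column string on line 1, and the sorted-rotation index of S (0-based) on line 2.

All 11 rotations (rotation i = S[i:]+S[:i]):
  rot[0] = qqpqqqpqqq$
  rot[1] = qpqqqpqqq$q
  rot[2] = pqqqpqqq$qq
  rot[3] = qqqpqqq$qqp
  rot[4] = qqpqqq$qqpq
  rot[5] = qpqqq$qqpqq
  rot[6] = pqqq$qqpqqq
  rot[7] = qqq$qqpqqqp
  rot[8] = qq$qqpqqqpq
  rot[9] = q$qqpqqqpqq
  rot[10] = $qqpqqqpqqq
Sorted (with $ < everything):
  sorted[0] = $qqpqqqpqqq  (last char: 'q')
  sorted[1] = pqqq$qqpqqq  (last char: 'q')
  sorted[2] = pqqqpqqq$qq  (last char: 'q')
  sorted[3] = q$qqpqqqpqq  (last char: 'q')
  sorted[4] = qpqqq$qqpqq  (last char: 'q')
  sorted[5] = qpqqqpqqq$q  (last char: 'q')
  sorted[6] = qq$qqpqqqpq  (last char: 'q')
  sorted[7] = qqpqqq$qqpq  (last char: 'q')
  sorted[8] = qqpqqqpqqq$  (last char: '$')
  sorted[9] = qqq$qqpqqqp  (last char: 'p')
  sorted[10] = qqqpqqq$qqp  (last char: 'p')
Last column: qqqqqqqq$pp
Original string S is at sorted index 8

Answer: qqqqqqqq$pp
8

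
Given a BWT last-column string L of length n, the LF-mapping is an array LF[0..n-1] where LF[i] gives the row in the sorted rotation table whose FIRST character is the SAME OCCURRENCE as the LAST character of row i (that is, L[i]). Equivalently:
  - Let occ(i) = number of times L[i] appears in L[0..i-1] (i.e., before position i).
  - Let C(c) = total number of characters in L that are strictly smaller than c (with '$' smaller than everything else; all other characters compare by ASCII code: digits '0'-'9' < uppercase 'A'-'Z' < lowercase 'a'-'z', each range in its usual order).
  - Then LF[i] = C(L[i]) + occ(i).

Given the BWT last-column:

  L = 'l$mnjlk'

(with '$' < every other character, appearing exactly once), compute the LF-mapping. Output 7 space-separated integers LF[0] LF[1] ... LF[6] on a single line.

Answer: 3 0 5 6 1 4 2

Derivation:
Char counts: '$':1, 'j':1, 'k':1, 'l':2, 'm':1, 'n':1
C (first-col start): C('$')=0, C('j')=1, C('k')=2, C('l')=3, C('m')=5, C('n')=6
L[0]='l': occ=0, LF[0]=C('l')+0=3+0=3
L[1]='$': occ=0, LF[1]=C('$')+0=0+0=0
L[2]='m': occ=0, LF[2]=C('m')+0=5+0=5
L[3]='n': occ=0, LF[3]=C('n')+0=6+0=6
L[4]='j': occ=0, LF[4]=C('j')+0=1+0=1
L[5]='l': occ=1, LF[5]=C('l')+1=3+1=4
L[6]='k': occ=0, LF[6]=C('k')+0=2+0=2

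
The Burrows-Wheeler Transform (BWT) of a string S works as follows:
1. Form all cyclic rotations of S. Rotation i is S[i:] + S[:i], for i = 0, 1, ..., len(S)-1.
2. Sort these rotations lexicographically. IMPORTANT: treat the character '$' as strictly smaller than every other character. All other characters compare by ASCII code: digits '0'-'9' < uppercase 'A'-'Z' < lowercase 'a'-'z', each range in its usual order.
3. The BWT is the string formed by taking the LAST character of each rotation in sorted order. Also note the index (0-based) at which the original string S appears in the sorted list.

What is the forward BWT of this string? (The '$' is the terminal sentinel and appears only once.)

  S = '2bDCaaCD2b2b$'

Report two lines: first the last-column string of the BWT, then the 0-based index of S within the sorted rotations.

Answer: bbD$aDCbaC222
3

Derivation:
All 13 rotations (rotation i = S[i:]+S[:i]):
  rot[0] = 2bDCaaCD2b2b$
  rot[1] = bDCaaCD2b2b$2
  rot[2] = DCaaCD2b2b$2b
  rot[3] = CaaCD2b2b$2bD
  rot[4] = aaCD2b2b$2bDC
  rot[5] = aCD2b2b$2bDCa
  rot[6] = CD2b2b$2bDCaa
  rot[7] = D2b2b$2bDCaaC
  rot[8] = 2b2b$2bDCaaCD
  rot[9] = b2b$2bDCaaCD2
  rot[10] = 2b$2bDCaaCD2b
  rot[11] = b$2bDCaaCD2b2
  rot[12] = $2bDCaaCD2b2b
Sorted (with $ < everything):
  sorted[0] = $2bDCaaCD2b2b  (last char: 'b')
  sorted[1] = 2b$2bDCaaCD2b  (last char: 'b')
  sorted[2] = 2b2b$2bDCaaCD  (last char: 'D')
  sorted[3] = 2bDCaaCD2b2b$  (last char: '$')
  sorted[4] = CD2b2b$2bDCaa  (last char: 'a')
  sorted[5] = CaaCD2b2b$2bD  (last char: 'D')
  sorted[6] = D2b2b$2bDCaaC  (last char: 'C')
  sorted[7] = DCaaCD2b2b$2b  (last char: 'b')
  sorted[8] = aCD2b2b$2bDCa  (last char: 'a')
  sorted[9] = aaCD2b2b$2bDC  (last char: 'C')
  sorted[10] = b$2bDCaaCD2b2  (last char: '2')
  sorted[11] = b2b$2bDCaaCD2  (last char: '2')
  sorted[12] = bDCaaCD2b2b$2  (last char: '2')
Last column: bbD$aDCbaC222
Original string S is at sorted index 3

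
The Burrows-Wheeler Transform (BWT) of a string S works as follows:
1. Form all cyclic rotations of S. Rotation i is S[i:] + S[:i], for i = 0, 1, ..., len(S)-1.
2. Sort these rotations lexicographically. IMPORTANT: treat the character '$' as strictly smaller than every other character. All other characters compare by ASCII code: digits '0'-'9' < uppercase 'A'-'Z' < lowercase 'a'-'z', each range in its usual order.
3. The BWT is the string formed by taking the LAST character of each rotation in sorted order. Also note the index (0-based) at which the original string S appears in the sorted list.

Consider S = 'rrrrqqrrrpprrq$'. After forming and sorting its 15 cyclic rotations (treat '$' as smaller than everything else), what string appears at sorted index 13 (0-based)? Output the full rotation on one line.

Answer: rrrqqrrrpprrq$r

Derivation:
All 15 rotations (rotation i = S[i:]+S[:i]):
  rot[0] = rrrrqqrrrpprrq$
  rot[1] = rrrqqrrrpprrq$r
  rot[2] = rrqqrrrpprrq$rr
  rot[3] = rqqrrrpprrq$rrr
  rot[4] = qqrrrpprrq$rrrr
  rot[5] = qrrrpprrq$rrrrq
  rot[6] = rrrpprrq$rrrrqq
  rot[7] = rrpprrq$rrrrqqr
  rot[8] = rpprrq$rrrrqqrr
  rot[9] = pprrq$rrrrqqrrr
  rot[10] = prrq$rrrrqqrrrp
  rot[11] = rrq$rrrrqqrrrpp
  rot[12] = rq$rrrrqqrrrppr
  rot[13] = q$rrrrqqrrrpprr
  rot[14] = $rrrrqqrrrpprrq
Sorted (with $ < everything):
  sorted[0] = $rrrrqqrrrpprrq
  sorted[1] = pprrq$rrrrqqrrr
  sorted[2] = prrq$rrrrqqrrrp
  sorted[3] = q$rrrrqqrrrpprr
  sorted[4] = qqrrrpprrq$rrrr
  sorted[5] = qrrrpprrq$rrrrq
  sorted[6] = rpprrq$rrrrqqrr
  sorted[7] = rq$rrrrqqrrrppr
  sorted[8] = rqqrrrpprrq$rrr
  sorted[9] = rrpprrq$rrrrqqr
  sorted[10] = rrq$rrrrqqrrrpp
  sorted[11] = rrqqrrrpprrq$rr
  sorted[12] = rrrpprrq$rrrrqq
  sorted[13] = rrrqqrrrpprrq$r
  sorted[14] = rrrrqqrrrpprrq$
sorted[13] = rrrqqrrrpprrq$r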